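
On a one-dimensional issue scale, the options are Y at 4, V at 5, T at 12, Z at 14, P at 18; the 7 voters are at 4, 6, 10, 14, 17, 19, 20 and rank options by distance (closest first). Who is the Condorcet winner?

With single-peaked preferences on a line, the Condorcet winner is the candidate closest to the median voter.
The median voter (position 14) is closest to Z at 14.
Check: Z vs Y — voters closer to Z: 5 of 7.

Z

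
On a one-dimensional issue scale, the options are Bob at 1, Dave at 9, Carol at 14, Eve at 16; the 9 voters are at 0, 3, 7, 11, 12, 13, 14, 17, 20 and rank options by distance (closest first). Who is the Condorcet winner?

With single-peaked preferences on a line, the Condorcet winner is the candidate closest to the median voter.
The median voter (position 12) is closest to Carol at 14.
Check: Carol vs Eve — voters closer to Carol: 7 of 9.

Carol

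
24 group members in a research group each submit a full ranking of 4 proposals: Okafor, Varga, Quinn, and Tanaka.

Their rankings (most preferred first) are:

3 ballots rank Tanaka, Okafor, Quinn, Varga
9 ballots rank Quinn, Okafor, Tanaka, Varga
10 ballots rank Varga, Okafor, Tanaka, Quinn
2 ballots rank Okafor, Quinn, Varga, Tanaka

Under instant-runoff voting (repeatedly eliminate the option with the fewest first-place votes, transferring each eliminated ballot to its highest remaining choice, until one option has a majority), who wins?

Quinn

Round 1: Varga 10, Quinn 9, Tanaka 3, Okafor 2. Okafor has the fewest and is eliminated.
Round 2: Quinn 11, Varga 10, Tanaka 3. Tanaka has the fewest and is eliminated.
Round 3: Quinn 14, Varga 10. Quinn has a majority.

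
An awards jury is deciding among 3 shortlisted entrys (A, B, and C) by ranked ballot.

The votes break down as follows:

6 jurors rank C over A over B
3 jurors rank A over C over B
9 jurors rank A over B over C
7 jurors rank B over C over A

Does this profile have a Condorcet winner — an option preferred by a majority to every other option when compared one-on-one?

Head-to-head results (25 voters total):
A vs B: A wins 18–7.
A vs C: C wins 13–12.
B vs C: B wins 16–9.
No candidate beats all others: A beats B beats C beats A, a majority cycle.

No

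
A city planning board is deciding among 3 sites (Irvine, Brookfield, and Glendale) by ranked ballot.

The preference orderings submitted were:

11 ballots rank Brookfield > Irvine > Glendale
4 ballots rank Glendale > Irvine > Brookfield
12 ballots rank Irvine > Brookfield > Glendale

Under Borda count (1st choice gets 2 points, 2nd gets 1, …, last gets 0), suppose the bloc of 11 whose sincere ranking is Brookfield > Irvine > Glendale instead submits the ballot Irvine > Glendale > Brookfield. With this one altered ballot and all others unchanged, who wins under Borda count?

Irvine

Borda totals with the altered ballot: Irvine 50, Brookfield 12, Glendale 19.
The winner is unchanged: still Irvine.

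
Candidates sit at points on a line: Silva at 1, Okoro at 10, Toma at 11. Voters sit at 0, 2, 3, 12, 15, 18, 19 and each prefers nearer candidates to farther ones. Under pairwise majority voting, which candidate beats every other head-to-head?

Toma

With single-peaked preferences on a line, the Condorcet winner is the candidate closest to the median voter.
The median voter (position 12) is closest to Toma at 11.
Check: Toma vs Okoro — voters closer to Toma: 4 of 7.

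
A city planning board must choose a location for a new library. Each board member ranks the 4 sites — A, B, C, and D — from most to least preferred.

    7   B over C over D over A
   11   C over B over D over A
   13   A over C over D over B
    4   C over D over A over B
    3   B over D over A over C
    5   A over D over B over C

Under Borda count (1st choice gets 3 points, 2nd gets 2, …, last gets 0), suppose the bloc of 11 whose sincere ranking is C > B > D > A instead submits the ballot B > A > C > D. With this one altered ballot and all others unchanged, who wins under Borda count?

A

Borda totals with the altered ballot: A 83, B 68, C 63, D 44.
The switch changes the winner from C to A.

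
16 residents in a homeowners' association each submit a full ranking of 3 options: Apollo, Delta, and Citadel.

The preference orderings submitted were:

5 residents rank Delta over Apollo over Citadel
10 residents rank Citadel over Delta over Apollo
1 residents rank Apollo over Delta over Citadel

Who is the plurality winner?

Citadel

First-place vote totals:
  Apollo: 1
  Delta: 5
  Citadel: 10
Citadel has the most first-place votes.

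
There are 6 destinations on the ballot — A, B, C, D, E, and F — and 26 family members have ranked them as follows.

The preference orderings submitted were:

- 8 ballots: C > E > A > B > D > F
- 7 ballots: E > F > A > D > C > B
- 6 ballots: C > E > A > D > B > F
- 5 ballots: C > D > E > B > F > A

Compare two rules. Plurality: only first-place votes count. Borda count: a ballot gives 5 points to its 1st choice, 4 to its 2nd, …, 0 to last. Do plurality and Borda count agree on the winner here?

No

Plurality first-place counts: A 0, B 0, C 19, D 0, E 7, F 0 → C.
Borda totals: A 63, B 32, C 102, D 54, E 106, F 33 → E.
The two rules disagree: plurality picks C, Borda picks E.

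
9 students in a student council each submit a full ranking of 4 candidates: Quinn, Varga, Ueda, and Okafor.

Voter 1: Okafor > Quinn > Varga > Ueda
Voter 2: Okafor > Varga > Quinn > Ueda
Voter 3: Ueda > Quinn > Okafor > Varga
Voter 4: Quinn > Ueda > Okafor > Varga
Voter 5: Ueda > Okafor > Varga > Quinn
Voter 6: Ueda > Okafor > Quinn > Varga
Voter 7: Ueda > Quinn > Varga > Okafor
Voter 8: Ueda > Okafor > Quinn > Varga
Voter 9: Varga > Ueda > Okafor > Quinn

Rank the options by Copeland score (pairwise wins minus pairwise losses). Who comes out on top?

Pairwise results:
  Quinn vs Varga: Quinn wins 6–3.
  Quinn vs Ueda: Ueda wins 6–3.
  Quinn vs Okafor: Okafor wins 6–3.
  Varga vs Ueda: Ueda wins 6–3.
  Varga vs Okafor: Okafor wins 7–2.
  Ueda vs Okafor: Ueda wins 7–2.
Copeland scores (wins − losses):
  Quinn: 1 − 2 = -1
  Varga: 0 − 3 = -3
  Ueda: 3 − 0 = 3
  Okafor: 2 − 1 = 1
Ueda has the best Copeland score.

Ueda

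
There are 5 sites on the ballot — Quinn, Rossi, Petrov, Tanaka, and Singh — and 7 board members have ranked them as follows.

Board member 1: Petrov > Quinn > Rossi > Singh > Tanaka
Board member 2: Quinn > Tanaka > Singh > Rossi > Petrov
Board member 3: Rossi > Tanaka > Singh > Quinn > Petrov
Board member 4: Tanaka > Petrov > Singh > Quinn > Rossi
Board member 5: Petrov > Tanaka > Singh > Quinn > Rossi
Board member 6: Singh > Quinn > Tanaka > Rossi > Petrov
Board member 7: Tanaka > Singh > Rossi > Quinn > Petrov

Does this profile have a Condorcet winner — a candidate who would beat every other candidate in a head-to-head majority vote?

Yes

Head-to-head results (7 voters total):
Quinn vs Rossi: Quinn wins 5–2.
Quinn vs Petrov: Quinn wins 4–3.
Quinn vs Tanaka: Tanaka wins 4–3.
Quinn vs Singh: Singh wins 5–2.
Rossi vs Petrov: Rossi wins 4–3.
Rossi vs Tanaka: Tanaka wins 5–2.
Rossi vs Singh: Singh wins 5–2.
Petrov vs Tanaka: Tanaka wins 5–2.
Petrov vs Singh: Singh wins 4–3.
Tanaka vs Singh: Tanaka wins 5–2.
Tanaka beats each rival — Quinn (4–3), Rossi (5–2), Petrov (5–2), Singh (5–2) — so Tanaka is the Condorcet winner.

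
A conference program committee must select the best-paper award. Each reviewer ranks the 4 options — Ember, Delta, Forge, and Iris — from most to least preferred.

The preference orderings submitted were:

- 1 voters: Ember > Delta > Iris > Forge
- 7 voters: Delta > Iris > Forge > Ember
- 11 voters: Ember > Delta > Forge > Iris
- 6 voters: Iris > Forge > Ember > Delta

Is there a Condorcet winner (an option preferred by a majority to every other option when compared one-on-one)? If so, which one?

No Condorcet winner

Head-to-head results (25 voters total):
Ember vs Delta: Ember wins 18–7.
Ember vs Forge: Forge wins 13–12.
Ember vs Iris: Iris wins 13–12.
Delta vs Forge: Delta wins 19–6.
Delta vs Iris: Delta wins 19–6.
Forge vs Iris: Iris wins 14–11.
No candidate beats all others: Ember beats Delta beats Forge beats Ember, a majority cycle.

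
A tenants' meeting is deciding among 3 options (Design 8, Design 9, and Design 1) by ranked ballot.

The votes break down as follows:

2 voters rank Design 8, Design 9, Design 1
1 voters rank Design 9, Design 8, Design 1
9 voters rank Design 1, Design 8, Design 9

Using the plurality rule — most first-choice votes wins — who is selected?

Design 1

First-place vote totals:
  Design 8: 2
  Design 9: 1
  Design 1: 9
Design 1 has the most first-place votes.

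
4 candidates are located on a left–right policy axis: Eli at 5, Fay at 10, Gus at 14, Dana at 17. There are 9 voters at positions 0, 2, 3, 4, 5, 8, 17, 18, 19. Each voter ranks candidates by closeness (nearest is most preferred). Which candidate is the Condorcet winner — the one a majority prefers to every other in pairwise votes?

Eli

With single-peaked preferences on a line, the Condorcet winner is the candidate closest to the median voter.
The median voter (position 5) is closest to Eli at 5.
Check: Eli vs Gus — voters closer to Eli: 6 of 9.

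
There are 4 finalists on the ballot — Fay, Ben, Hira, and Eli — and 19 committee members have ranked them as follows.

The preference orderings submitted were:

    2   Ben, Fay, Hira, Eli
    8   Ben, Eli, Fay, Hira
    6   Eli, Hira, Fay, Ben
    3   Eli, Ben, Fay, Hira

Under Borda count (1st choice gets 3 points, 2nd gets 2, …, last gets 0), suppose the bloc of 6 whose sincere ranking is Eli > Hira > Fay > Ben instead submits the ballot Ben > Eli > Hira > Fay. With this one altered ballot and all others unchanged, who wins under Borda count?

Ben

Borda totals with the altered ballot: Fay 15, Ben 54, Hira 8, Eli 37.
The switch changes the winner from Eli to Ben.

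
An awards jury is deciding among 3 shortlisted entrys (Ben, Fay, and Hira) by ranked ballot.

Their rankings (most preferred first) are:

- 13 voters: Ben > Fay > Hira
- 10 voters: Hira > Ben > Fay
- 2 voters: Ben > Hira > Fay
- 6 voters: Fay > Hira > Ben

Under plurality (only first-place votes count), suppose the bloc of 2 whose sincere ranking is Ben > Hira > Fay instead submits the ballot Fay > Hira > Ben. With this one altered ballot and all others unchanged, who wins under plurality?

First-place totals with the altered ballot: Ben 13, Fay 8, Hira 10.
The winner is unchanged: still Ben.

Ben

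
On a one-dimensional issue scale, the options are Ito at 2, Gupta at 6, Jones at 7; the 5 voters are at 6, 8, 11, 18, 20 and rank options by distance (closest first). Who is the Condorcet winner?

With single-peaked preferences on a line, the Condorcet winner is the candidate closest to the median voter.
The median voter (position 11) is closest to Jones at 7.
Check: Jones vs Ito — voters closer to Jones: 5 of 5.

Jones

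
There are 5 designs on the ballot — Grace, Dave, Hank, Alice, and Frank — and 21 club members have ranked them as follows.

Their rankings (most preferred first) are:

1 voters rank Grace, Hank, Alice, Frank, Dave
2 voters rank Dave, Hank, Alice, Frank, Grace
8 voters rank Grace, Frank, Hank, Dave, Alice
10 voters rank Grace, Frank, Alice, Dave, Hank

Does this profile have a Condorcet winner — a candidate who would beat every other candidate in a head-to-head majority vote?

Head-to-head results (21 voters total):
Grace vs Dave: Grace wins 19–2.
Grace vs Hank: Grace wins 19–2.
Grace vs Alice: Grace wins 19–2.
Grace vs Frank: Grace wins 19–2.
Dave vs Hank: Dave wins 12–9.
Dave vs Alice: Alice wins 11–10.
Dave vs Frank: Frank wins 19–2.
Hank vs Alice: Hank wins 11–10.
Hank vs Frank: Frank wins 18–3.
Alice vs Frank: Frank wins 18–3.
Grace beats each rival — Dave (19–2), Hank (19–2), Alice (19–2), Frank (19–2) — so Grace is the Condorcet winner.

Yes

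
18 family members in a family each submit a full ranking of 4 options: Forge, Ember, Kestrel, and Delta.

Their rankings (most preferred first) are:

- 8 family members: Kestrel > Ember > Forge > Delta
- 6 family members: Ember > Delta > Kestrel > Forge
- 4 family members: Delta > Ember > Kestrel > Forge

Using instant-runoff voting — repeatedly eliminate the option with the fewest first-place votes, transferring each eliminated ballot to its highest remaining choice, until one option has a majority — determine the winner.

Round 1: Kestrel 8, Ember 6, Delta 4, Forge 0. Forge has the fewest and is eliminated.
Round 2: Kestrel 8, Ember 6, Delta 4. Delta has the fewest and is eliminated.
Round 3: Ember 10, Kestrel 8. Ember has a majority.

Ember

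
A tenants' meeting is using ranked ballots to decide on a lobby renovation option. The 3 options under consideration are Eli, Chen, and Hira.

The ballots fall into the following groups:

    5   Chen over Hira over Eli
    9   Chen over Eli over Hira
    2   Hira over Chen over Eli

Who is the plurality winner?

Chen

First-place vote totals:
  Eli: 0
  Chen: 14
  Hira: 2
Chen has the most first-place votes.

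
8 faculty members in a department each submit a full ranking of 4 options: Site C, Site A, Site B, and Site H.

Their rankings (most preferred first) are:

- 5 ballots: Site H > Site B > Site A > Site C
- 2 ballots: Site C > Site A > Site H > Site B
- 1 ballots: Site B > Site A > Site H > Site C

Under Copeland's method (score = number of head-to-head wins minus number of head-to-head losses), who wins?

Site H

Pairwise results:
  Site C vs Site A: Site A wins 6–2.
  Site C vs Site B: Site B wins 6–2.
  Site C vs Site H: Site H wins 6–2.
  Site A vs Site B: Site B wins 6–2.
  Site A vs Site H: Site H wins 5–3.
  Site B vs Site H: Site H wins 7–1.
Copeland scores (wins − losses):
  Site C: 0 − 3 = -3
  Site A: 1 − 2 = -1
  Site B: 2 − 1 = 1
  Site H: 3 − 0 = 3
Site H has the best Copeland score.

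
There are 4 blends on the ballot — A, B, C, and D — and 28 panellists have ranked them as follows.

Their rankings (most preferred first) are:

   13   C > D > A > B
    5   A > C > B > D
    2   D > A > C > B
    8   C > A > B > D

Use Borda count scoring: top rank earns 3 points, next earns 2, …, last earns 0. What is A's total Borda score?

Borda scores:
  A: 13·1 + 5·3 + 2·2 + 8·2 = 48
  B: 13·0 + 5·1 + 2·0 + 8·1 = 13
  C: 13·3 + 5·2 + 2·1 + 8·3 = 75
  D: 13·2 + 5·0 + 2·3 + 8·0 = 32

48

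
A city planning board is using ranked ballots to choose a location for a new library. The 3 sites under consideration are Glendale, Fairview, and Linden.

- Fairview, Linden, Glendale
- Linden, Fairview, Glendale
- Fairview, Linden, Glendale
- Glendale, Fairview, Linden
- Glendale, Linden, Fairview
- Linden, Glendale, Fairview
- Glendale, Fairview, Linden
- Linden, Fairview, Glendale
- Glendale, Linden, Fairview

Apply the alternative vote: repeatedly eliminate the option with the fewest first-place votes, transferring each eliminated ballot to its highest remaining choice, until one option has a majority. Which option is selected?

Linden

Round 1: Glendale 4, Linden 3, Fairview 2. Fairview has the fewest and is eliminated.
Round 2: Linden 5, Glendale 4. Linden has a majority.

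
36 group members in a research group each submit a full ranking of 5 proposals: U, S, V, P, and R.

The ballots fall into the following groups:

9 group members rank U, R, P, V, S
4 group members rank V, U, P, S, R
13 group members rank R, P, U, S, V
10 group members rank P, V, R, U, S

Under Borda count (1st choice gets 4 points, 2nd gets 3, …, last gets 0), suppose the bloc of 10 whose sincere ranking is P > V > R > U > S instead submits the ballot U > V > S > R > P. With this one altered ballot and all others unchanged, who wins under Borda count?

U

Borda totals with the altered ballot: U 114, S 37, V 55, P 65, R 89.
The switch changes the winner from P to U.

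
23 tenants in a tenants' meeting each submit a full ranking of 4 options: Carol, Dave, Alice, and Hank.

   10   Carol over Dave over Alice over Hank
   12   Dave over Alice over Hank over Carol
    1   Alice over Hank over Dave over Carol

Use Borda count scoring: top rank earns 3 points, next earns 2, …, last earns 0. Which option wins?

Borda scores:
  Carol: 10·3 + 12·0 + 0 = 30
  Dave: 10·2 + 12·3 + 1 = 57
  Alice: 10·1 + 12·2 + 3 = 37
  Hank: 10·0 + 12·1 + 2 = 14
Dave has the highest total.

Dave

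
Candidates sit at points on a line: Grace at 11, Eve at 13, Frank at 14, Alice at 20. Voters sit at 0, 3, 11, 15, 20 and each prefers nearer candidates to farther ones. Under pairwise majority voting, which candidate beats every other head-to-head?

Grace

With single-peaked preferences on a line, the Condorcet winner is the candidate closest to the median voter.
The median voter (position 11) is closest to Grace at 11.
Check: Grace vs Frank — voters closer to Grace: 3 of 5.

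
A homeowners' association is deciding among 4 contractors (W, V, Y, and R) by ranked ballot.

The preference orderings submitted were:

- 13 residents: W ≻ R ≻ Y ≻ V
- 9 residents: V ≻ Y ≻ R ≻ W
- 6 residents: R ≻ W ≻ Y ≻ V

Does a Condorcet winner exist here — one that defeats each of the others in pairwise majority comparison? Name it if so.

Head-to-head results (28 voters total):
W vs V: W wins 19–9.
W vs Y: W wins 19–9.
W vs R: R wins 15–13.
V vs Y: Y wins 19–9.
V vs R: R wins 19–9.
Y vs R: R wins 19–9.
R beats each rival — W (15–13), V (19–9), Y (19–9) — so R is the Condorcet winner.

R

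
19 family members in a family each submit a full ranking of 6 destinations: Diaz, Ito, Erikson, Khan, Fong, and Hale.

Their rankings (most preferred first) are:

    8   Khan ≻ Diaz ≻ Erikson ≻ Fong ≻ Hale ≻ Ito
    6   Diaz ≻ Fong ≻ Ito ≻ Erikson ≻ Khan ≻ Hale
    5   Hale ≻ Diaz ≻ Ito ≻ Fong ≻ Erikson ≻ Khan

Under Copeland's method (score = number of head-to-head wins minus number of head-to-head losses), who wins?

Diaz

Pairwise results:
  Diaz vs Ito: Diaz wins 19–0.
  Diaz vs Erikson: Diaz wins 19–0.
  Diaz vs Khan: Diaz wins 11–8.
  Diaz vs Fong: Diaz wins 19–0.
  Diaz vs Hale: Diaz wins 14–5.
  Ito vs Erikson: Ito wins 11–8.
  Ito vs Khan: Ito wins 11–8.
  Ito vs Fong: Fong wins 14–5.
  Ito vs Hale: Hale wins 13–6.
  Erikson vs Khan: Erikson wins 11–8.
  Erikson vs Fong: Fong wins 11–8.
  Erikson vs Hale: Erikson wins 14–5.
  Khan vs Fong: Fong wins 11–8.
  Khan vs Hale: Khan wins 14–5.
  Fong vs Hale: Fong wins 14–5.
Copeland scores (wins − losses):
  Diaz: 5 − 0 = 5
  Ito: 2 − 3 = -1
  Erikson: 2 − 3 = -1
  Khan: 1 − 4 = -3
  Fong: 4 − 1 = 3
  Hale: 1 − 4 = -3
Diaz has the best Copeland score.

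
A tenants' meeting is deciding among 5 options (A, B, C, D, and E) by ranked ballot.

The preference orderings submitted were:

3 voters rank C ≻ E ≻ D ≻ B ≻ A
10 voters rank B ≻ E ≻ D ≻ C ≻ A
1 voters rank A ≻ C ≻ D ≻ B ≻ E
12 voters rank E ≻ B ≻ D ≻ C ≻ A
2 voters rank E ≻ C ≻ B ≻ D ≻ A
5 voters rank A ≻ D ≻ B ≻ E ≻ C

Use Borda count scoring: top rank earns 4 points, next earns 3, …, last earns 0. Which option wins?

E

Borda scores:
  A: 3·0 + 10·0 + 4 + 12·0 + 2·0 + 5·4 = 24
  B: 3·1 + 10·4 + 1 + 12·3 + 2·2 + 5·2 = 94
  C: 3·4 + 10·1 + 3 + 12·1 + 2·3 + 5·0 = 43
  D: 3·2 + 10·2 + 2 + 12·2 + 2·1 + 5·3 = 69
  E: 3·3 + 10·3 + 0 + 12·4 + 2·4 + 5·1 = 100
E has the highest total.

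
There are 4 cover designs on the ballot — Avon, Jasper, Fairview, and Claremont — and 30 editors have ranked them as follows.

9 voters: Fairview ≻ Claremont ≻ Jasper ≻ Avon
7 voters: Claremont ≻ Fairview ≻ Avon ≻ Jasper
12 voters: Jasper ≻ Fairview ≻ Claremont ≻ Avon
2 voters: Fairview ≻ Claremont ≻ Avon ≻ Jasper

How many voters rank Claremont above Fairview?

7

Ballots ranking Claremont above Fairview: 7.
Ballots ranking Fairview above Claremont: 9+12+2 = 23.
So 7 of 30 voters prefer Claremont to Fairview.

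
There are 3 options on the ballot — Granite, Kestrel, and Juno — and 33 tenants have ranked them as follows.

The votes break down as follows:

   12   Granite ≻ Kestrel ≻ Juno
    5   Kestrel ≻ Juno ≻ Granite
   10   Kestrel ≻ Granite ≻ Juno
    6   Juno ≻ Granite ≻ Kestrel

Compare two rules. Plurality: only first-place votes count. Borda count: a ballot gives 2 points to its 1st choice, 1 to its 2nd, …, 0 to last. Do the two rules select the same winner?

Plurality first-place counts: Granite 12, Kestrel 15, Juno 6 → Kestrel.
Borda totals: Granite 40, Kestrel 42, Juno 17 → Kestrel.
The two rules agree on Kestrel.

Yes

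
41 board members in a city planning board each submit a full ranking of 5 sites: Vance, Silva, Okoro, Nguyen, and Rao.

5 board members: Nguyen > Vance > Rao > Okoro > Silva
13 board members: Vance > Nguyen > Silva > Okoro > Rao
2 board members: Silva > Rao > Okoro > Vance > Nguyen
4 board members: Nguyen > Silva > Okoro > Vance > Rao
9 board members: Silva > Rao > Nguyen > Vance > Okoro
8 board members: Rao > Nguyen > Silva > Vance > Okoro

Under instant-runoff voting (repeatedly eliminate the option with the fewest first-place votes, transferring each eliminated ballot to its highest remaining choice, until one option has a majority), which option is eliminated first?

Okoro

Round 1: Vance 13, Silva 11, Nguyen 9, Rao 8, Okoro 0. Okoro has the fewest and is eliminated.
Round 2: Vance 13, Silva 11, Nguyen 9, Rao 8. Rao has the fewest and is eliminated.
Round 3: Nguyen 17, Vance 13, Silva 11. Silva has the fewest and is eliminated.
Round 4: Nguyen 26, Vance 15. Nguyen has a majority.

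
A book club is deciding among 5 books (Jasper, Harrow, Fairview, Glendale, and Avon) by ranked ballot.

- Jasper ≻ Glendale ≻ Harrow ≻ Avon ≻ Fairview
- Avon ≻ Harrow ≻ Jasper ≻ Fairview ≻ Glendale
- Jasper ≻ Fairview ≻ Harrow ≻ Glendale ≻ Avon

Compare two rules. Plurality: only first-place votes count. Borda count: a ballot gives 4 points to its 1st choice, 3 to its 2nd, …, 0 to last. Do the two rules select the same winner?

Plurality first-place counts: Jasper 2, Harrow 0, Fairview 0, Glendale 0, Avon 1 → Jasper.
Borda totals: Jasper 10, Harrow 7, Fairview 4, Glendale 4, Avon 5 → Jasper.
The two rules agree on Jasper.

Yes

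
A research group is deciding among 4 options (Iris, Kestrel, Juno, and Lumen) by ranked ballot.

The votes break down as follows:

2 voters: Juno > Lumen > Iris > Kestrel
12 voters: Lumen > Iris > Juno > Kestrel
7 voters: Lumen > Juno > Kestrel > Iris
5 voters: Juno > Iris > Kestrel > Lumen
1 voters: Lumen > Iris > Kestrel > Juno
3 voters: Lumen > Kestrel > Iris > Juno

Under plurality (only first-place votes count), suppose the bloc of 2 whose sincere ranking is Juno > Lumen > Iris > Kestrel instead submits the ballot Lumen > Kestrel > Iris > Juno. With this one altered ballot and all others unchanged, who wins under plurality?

Lumen

First-place totals with the altered ballot: Iris 0, Kestrel 0, Juno 5, Lumen 25.
The winner is unchanged: still Lumen.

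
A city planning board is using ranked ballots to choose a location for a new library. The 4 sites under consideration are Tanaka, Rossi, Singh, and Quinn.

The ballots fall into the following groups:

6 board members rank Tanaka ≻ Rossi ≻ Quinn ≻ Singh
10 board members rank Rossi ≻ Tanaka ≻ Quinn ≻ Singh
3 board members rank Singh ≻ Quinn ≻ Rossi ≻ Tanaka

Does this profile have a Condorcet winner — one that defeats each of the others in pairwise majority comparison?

Yes

Head-to-head results (19 voters total):
Tanaka vs Rossi: Rossi wins 13–6.
Tanaka vs Singh: Tanaka wins 16–3.
Tanaka vs Quinn: Tanaka wins 16–3.
Rossi vs Singh: Rossi wins 16–3.
Rossi vs Quinn: Rossi wins 16–3.
Singh vs Quinn: Quinn wins 16–3.
Rossi beats each rival — Tanaka (13–6), Singh (16–3), Quinn (16–3) — so Rossi is the Condorcet winner.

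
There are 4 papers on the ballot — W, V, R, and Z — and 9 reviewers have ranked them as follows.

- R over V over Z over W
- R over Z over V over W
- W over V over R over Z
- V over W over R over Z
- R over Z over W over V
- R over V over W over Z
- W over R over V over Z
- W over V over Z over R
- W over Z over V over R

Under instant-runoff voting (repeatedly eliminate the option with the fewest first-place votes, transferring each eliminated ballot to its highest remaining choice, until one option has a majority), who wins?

Round 1: W 4, R 4, V 1, Z 0. Z has the fewest and is eliminated.
Round 2: W 4, R 4, V 1. V has the fewest and is eliminated.
Round 3: W 5, R 4. W has a majority.

W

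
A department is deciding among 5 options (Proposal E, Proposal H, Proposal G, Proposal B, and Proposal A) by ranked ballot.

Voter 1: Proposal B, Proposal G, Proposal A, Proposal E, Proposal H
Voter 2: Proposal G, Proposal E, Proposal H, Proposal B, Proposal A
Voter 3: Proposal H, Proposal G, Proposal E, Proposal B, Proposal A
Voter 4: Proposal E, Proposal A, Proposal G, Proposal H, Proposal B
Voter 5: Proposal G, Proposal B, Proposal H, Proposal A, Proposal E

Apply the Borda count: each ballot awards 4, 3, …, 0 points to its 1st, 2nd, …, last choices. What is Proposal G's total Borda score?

16

Borda scores:
  Proposal E: 1 + 3 + 2 + 4 + 0 = 10
  Proposal H: 0 + 2 + 4 + 1 + 2 = 9
  Proposal G: 3 + 4 + 3 + 2 + 4 = 16
  Proposal B: 4 + 1 + 1 + 0 + 3 = 9
  Proposal A: 2 + 0 + 0 + 3 + 1 = 6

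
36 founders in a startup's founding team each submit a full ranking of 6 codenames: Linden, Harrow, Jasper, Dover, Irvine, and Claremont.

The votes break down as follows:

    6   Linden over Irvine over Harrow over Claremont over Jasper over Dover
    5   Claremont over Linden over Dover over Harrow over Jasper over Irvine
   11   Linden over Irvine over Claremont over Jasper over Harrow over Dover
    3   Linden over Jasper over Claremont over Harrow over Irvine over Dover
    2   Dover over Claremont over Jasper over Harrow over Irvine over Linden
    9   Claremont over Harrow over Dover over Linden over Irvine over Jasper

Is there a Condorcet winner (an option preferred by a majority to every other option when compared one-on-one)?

Head-to-head results (36 voters total):
Linden vs Harrow: Linden wins 25–11.
Linden vs Jasper: Linden wins 34–2.
Linden vs Dover: Linden wins 25–11.
Linden vs Irvine: Linden wins 34–2.
Linden vs Claremont: Linden wins 20–16.
Harrow vs Jasper: Harrow wins 20–16.
Harrow vs Dover: Harrow wins 29–7.
Harrow vs Irvine: Harrow wins 19–17.
Harrow vs Claremont: Claremont wins 30–6.
Jasper vs Dover: Jasper wins 20–16.
Jasper vs Irvine: Irvine wins 26–10.
Jasper vs Claremont: Claremont wins 33–3.
Dover vs Irvine: Irvine wins 20–16.
Dover vs Claremont: Claremont wins 34–2.
Irvine vs Claremont: Claremont wins 19–17.
Linden beats each rival — Harrow (25–11), Jasper (34–2), Dover (25–11), Irvine (34–2), Claremont (20–16) — so Linden is the Condorcet winner.

Yes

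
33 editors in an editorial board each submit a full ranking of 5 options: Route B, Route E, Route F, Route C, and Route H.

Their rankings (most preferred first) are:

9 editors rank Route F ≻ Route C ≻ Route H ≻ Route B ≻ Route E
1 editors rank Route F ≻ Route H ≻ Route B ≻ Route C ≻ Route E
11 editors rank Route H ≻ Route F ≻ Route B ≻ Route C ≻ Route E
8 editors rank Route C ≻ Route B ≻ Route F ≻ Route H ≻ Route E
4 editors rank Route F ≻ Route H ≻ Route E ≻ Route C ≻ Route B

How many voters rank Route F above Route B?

25

Ballots ranking Route F above Route B: 9+1+11+4 = 25.
Ballots ranking Route B above Route F: 8.
So 25 of 33 voters prefer Route F to Route B.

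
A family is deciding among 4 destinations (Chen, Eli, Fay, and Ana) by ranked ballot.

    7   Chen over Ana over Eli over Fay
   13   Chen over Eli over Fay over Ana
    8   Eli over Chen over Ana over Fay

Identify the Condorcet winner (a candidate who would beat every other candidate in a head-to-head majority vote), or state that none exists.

Chen

Head-to-head results (28 voters total):
Chen vs Eli: Chen wins 20–8.
Chen vs Fay: Chen wins 28–0.
Chen vs Ana: Chen wins 28–0.
Eli vs Fay: Eli wins 28–0.
Eli vs Ana: Eli wins 21–7.
Fay vs Ana: Ana wins 15–13.
Chen beats each rival — Eli (20–8), Fay (28–0), Ana (28–0) — so Chen is the Condorcet winner.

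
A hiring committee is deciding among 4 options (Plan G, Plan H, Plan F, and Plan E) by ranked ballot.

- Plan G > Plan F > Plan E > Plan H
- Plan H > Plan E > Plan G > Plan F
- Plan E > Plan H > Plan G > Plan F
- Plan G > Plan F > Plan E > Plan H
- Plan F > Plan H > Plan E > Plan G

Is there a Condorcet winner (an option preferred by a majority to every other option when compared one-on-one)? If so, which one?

Head-to-head results (5 voters total):
Plan G vs Plan H: Plan H wins 3–2.
Plan G vs Plan F: Plan G wins 4–1.
Plan G vs Plan E: Plan E wins 3–2.
Plan H vs Plan F: Plan F wins 3–2.
Plan H vs Plan E: Plan E wins 3–2.
Plan F vs Plan E: Plan F wins 3–2.
No candidate beats all others: Plan G beats Plan F beats Plan H beats Plan G, a majority cycle.

No Condorcet winner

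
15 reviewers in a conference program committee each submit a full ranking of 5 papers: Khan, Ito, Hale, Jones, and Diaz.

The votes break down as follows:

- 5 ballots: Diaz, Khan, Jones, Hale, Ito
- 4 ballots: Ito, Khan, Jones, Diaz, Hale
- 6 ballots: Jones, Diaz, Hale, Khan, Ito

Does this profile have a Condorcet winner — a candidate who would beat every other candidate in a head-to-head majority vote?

Head-to-head results (15 voters total):
Khan vs Ito: Khan wins 11–4.
Khan vs Hale: Khan wins 9–6.
Khan vs Jones: Khan wins 9–6.
Khan vs Diaz: Diaz wins 11–4.
Ito vs Hale: Hale wins 11–4.
Ito vs Jones: Jones wins 11–4.
Ito vs Diaz: Diaz wins 11–4.
Hale vs Jones: Jones wins 15–0.
Hale vs Diaz: Diaz wins 15–0.
Jones vs Diaz: Jones wins 10–5.
No candidate beats all others: Khan beats Jones beats Diaz beats Khan, a majority cycle.

No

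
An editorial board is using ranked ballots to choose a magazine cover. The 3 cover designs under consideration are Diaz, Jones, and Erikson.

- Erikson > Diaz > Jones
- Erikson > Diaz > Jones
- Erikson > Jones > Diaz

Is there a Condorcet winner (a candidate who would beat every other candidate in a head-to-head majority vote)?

Yes

Head-to-head results (3 voters total):
Diaz vs Jones: Diaz wins 2–1.
Diaz vs Erikson: Erikson wins 3–0.
Jones vs Erikson: Erikson wins 3–0.
Erikson beats each rival — Diaz (3–0), Jones (3–0) — so Erikson is the Condorcet winner.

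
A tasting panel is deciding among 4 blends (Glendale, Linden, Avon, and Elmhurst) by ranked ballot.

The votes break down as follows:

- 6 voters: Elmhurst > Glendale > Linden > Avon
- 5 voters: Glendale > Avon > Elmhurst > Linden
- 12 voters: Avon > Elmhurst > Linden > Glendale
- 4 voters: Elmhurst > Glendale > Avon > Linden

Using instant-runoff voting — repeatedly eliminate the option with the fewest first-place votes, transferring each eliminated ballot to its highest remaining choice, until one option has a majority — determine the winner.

Avon

Round 1: Avon 12, Elmhurst 10, Glendale 5, Linden 0. Linden has the fewest and is eliminated.
Round 2: Avon 12, Elmhurst 10, Glendale 5. Glendale has the fewest and is eliminated.
Round 3: Avon 17, Elmhurst 10. Avon has a majority.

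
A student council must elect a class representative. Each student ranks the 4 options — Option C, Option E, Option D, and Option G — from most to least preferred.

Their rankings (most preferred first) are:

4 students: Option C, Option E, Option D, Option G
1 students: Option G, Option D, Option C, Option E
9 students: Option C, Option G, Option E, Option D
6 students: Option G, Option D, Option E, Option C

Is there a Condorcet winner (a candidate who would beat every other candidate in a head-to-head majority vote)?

Yes

Head-to-head results (20 voters total):
Option C vs Option E: Option C wins 14–6.
Option C vs Option D: Option C wins 13–7.
Option C vs Option G: Option C wins 13–7.
Option E vs Option D: Option E wins 13–7.
Option E vs Option G: Option G wins 16–4.
Option D vs Option G: Option G wins 16–4.
Option C beats each rival — Option E (14–6), Option D (13–7), Option G (13–7) — so Option C is the Condorcet winner.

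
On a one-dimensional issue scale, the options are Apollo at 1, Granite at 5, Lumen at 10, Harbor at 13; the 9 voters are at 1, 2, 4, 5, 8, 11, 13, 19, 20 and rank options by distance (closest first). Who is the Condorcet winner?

With single-peaked preferences on a line, the Condorcet winner is the candidate closest to the median voter.
The median voter (position 8) is closest to Lumen at 10.
Check: Lumen vs Apollo — voters closer to Lumen: 5 of 9.

Lumen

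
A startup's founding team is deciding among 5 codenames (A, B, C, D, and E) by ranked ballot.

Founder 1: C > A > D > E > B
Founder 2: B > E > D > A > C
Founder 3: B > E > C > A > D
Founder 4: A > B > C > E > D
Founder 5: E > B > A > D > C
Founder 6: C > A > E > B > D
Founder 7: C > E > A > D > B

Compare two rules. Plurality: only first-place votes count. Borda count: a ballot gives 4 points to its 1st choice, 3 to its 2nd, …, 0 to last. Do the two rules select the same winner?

No

Plurality first-place counts: A 1, B 2, C 3, D 0, E 1 → C.
Borda totals: A 16, B 15, C 16, D 6, E 17 → E.
The two rules disagree: plurality picks C, Borda picks E.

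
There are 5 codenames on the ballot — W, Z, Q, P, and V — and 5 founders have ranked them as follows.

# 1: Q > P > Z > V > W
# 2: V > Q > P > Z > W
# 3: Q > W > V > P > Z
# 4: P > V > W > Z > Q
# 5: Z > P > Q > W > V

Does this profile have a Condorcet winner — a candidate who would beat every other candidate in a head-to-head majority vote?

Head-to-head results (5 voters total):
W vs Z: Z wins 3–2.
W vs Q: Q wins 4–1.
W vs P: P wins 4–1.
W vs V: V wins 3–2.
Z vs Q: Q wins 3–2.
Z vs P: P wins 4–1.
Z vs V: V wins 3–2.
Q vs P: Q wins 3–2.
Q vs V: Q wins 3–2.
P vs V: P wins 3–2.
Q beats each rival — W (4–1), Z (3–2), P (3–2), V (3–2) — so Q is the Condorcet winner.

Yes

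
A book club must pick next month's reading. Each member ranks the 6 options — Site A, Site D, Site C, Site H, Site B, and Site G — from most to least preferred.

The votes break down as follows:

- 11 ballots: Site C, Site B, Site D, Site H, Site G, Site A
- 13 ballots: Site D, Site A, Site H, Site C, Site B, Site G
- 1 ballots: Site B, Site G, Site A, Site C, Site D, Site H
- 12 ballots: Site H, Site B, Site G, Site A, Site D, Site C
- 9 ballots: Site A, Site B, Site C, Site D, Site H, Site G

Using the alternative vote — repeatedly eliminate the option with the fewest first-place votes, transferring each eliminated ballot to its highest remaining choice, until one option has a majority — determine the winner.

Site D

Round 1: Site D 13, Site H 12, Site C 11, Site A 9, Site B 1, Site G 0. Site G has the fewest and is eliminated.
Round 2: Site D 13, Site H 12, Site C 11, Site A 9, Site B 1. Site B has the fewest and is eliminated.
Round 3: Site D 13, Site H 12, Site C 11, Site A 10. Site A has the fewest and is eliminated.
Round 4: Site C 21, Site D 13, Site H 12. Site H has the fewest and is eliminated.
Round 5: Site D 25, Site C 21. Site D has a majority.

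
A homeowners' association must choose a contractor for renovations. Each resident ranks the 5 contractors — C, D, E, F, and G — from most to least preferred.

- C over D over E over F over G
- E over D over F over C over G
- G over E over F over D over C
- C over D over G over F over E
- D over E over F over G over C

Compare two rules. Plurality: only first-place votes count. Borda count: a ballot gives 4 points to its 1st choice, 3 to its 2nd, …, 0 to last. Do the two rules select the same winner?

Plurality first-place counts: C 2, D 1, E 1, F 0, G 1 → C.
Borda totals: C 9, D 14, E 12, F 8, G 7 → D.
The two rules disagree: plurality picks C, Borda picks D.

No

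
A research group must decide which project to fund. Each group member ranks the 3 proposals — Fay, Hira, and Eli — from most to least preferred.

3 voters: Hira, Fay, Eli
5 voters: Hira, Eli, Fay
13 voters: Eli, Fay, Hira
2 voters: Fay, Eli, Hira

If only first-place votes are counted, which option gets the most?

Eli

First-place vote totals:
  Fay: 2
  Hira: 8
  Eli: 13
Eli has the most first-place votes.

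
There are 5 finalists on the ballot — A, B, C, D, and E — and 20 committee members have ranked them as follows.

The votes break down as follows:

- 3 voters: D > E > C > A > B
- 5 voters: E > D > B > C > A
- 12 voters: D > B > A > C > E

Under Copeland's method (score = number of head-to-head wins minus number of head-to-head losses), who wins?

Pairwise results:
  A vs B: B wins 17–3.
  A vs C: A wins 12–8.
  A vs D: D wins 20–0.
  A vs E: A wins 12–8.
  B vs C: B wins 17–3.
  B vs D: D wins 20–0.
  B vs E: B wins 12–8.
  C vs D: D wins 20–0.
  C vs E: C wins 12–8.
  D vs E: D wins 15–5.
Copeland scores (wins − losses):
  A: 2 − 2 = 0
  B: 3 − 1 = 2
  C: 1 − 3 = -2
  D: 4 − 0 = 4
  E: 0 − 4 = -4
D has the best Copeland score.

D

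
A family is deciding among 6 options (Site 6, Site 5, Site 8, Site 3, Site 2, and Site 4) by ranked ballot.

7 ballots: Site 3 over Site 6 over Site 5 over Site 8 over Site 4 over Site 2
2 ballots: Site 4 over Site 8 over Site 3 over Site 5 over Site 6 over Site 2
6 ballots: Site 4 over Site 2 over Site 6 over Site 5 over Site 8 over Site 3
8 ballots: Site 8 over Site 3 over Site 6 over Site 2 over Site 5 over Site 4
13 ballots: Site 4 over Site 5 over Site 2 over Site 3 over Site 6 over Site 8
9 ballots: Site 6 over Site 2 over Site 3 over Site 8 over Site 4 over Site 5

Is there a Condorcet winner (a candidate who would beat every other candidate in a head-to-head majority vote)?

No

Head-to-head results (45 voters total):
Site 6 vs Site 5: Site 6 wins 30–15.
Site 6 vs Site 8: Site 6 wins 35–10.
Site 6 vs Site 3: Site 3 wins 30–15.
Site 6 vs Site 2: Site 6 wins 26–19.
Site 6 vs Site 4: Site 6 wins 24–21.
Site 5 vs Site 8: Site 5 wins 26–19.
Site 5 vs Site 3: Site 3 wins 26–19.
Site 5 vs Site 2: Site 2 wins 23–22.
Site 5 vs Site 4: Site 4 wins 30–15.
Site 8 vs Site 3: Site 3 wins 29–16.
Site 8 vs Site 2: Site 2 wins 28–17.
Site 8 vs Site 4: Site 8 wins 24–21.
Site 3 vs Site 2: Site 2 wins 28–17.
Site 3 vs Site 4: Site 3 wins 24–21.
Site 2 vs Site 4: Site 4 wins 28–17.
No candidate beats all others: Site 6 beats Site 2 beats Site 3 beats Site 6, a majority cycle.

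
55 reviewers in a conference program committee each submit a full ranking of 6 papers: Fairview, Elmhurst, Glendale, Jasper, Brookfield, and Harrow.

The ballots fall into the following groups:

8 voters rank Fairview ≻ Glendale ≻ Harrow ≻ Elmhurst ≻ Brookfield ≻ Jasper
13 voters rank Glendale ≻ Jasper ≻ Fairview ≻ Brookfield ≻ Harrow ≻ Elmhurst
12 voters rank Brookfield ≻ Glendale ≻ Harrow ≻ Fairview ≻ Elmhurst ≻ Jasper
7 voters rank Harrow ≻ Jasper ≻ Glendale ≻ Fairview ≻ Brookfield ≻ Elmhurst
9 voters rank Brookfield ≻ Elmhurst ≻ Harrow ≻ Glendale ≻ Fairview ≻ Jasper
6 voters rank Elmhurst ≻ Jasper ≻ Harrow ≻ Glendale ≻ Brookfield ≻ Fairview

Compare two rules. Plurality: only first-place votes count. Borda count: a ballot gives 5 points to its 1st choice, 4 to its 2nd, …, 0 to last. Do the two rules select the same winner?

Plurality first-place counts: Fairview 8, Elmhurst 6, Glendale 13, Jasper 0, Brookfield 21, Harrow 7 → Brookfield.
Borda totals: Fairview 126, Elmhurst 94, Glendale 196, Jasper 104, Brookfield 152, Harrow 153 → Glendale.
The two rules disagree: plurality picks Brookfield, Borda picks Glendale.

No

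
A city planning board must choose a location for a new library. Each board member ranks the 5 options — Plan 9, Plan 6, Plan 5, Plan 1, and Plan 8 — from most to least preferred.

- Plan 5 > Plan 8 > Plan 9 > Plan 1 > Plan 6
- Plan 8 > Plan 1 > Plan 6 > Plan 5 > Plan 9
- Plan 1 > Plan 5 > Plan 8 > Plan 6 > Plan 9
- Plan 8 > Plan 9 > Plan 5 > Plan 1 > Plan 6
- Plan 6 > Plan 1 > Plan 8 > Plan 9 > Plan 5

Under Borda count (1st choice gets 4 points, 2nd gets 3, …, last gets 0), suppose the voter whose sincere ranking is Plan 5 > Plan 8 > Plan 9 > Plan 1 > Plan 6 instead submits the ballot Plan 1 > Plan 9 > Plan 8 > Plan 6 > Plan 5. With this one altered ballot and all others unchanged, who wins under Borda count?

Borda totals with the altered ballot: Plan 9 7, Plan 6 8, Plan 5 6, Plan 1 15, Plan 8 14.
The switch changes the winner from Plan 8 to Plan 1.

Plan 1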